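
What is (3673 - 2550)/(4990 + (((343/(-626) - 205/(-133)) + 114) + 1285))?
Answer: 93498734/532018073 ≈ 0.17574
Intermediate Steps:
(3673 - 2550)/(4990 + (((343/(-626) - 205/(-133)) + 114) + 1285)) = 1123/(4990 + (((343*(-1/626) - 205*(-1/133)) + 114) + 1285)) = 1123/(4990 + (((-343/626 + 205/133) + 114) + 1285)) = 1123/(4990 + ((82711/83258 + 114) + 1285)) = 1123/(4990 + (9574123/83258 + 1285)) = 1123/(4990 + 116560653/83258) = 1123/(532018073/83258) = 1123*(83258/532018073) = 93498734/532018073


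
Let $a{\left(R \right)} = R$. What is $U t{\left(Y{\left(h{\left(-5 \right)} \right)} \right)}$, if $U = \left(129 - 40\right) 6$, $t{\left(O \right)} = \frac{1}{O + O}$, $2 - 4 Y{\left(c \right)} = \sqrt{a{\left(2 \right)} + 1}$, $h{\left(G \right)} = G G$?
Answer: $2136 + 1068 \sqrt{3} \approx 3985.8$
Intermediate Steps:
$h{\left(G \right)} = G^{2}$
$Y{\left(c \right)} = \frac{1}{2} - \frac{\sqrt{3}}{4}$ ($Y{\left(c \right)} = \frac{1}{2} - \frac{\sqrt{2 + 1}}{4} = \frac{1}{2} - \frac{\sqrt{3}}{4}$)
$t{\left(O \right)} = \frac{1}{2 O}$
$U = 534$ ($U = 89 \cdot 6 = 534$)
$U t{\left(Y{\left(h{\left(-5 \right)} \right)} \right)} = 534 \frac{1}{2 \left(\frac{1}{2} - \frac{\sqrt{3}}{4}\right)} = \frac{267}{\frac{1}{2} - \frac{\sqrt{3}}{4}}$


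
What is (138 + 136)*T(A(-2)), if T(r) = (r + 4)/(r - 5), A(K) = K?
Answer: -548/7 ≈ -78.286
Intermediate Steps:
T(r) = (4 + r)/(-5 + r)
(138 + 136)*T(A(-2)) = (138 + 136)*((4 - 2)/(-5 - 2)) = 274*(2/(-7)) = 274*(-⅐*2) = 274*(-2/7) = -548/7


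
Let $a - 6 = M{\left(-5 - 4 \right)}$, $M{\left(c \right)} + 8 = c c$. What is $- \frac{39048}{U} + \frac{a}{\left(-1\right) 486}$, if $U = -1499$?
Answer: $\frac{18858907}{728514} \approx 25.887$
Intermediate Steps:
$M{\left(c \right)} = -8 + c^{2}$ ($M{\left(c \right)} = -8 + c c = -8 + c^{2}$)
$a = 79$ ($a = 6 - \left(8 - \left(-5 - 4\right)^{2}\right) = 6 - \left(8 - \left(-9\right)^{2}\right) = 6 + \left(-8 + 81\right) = 6 + 73 = 79$)
$- \frac{39048}{U} + \frac{a}{\left(-1\right) 486} = - \frac{39048}{-1499} + \frac{79}{\left(-1\right) 486} = \left(-39048\right) \left(- \frac{1}{1499}\right) + \frac{79}{-486} = \frac{39048}{1499} + 79 \left(- \frac{1}{486}\right) = \frac{39048}{1499} - \frac{79}{486} = \frac{18858907}{728514}$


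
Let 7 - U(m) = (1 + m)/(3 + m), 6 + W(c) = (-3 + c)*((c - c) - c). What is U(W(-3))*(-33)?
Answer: -1364/7 ≈ -194.86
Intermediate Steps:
W(c) = -6 - c*(-3 + c) (W(c) = -6 + (-3 + c)*((c - c) - c) = -6 + (-3 + c)*(0 - c) = -6 + (-3 + c)*(-c) = -6 - c*(-3 + c))
U(m) = 7 - (1 + m)/(3 + m)
U(W(-3))*(-33) = (2*(10 + 3*(-6 - 1*(-3)² + 3*(-3)))/(3 + (-6 - 1*(-3)² + 3*(-3))))*(-33) = (2*(10 + 3*(-6 - 1*9 - 9))/(3 + (-6 - 1*9 - 9)))*(-33) = (2*(10 + 3*(-6 - 9 - 9))/(3 + (-6 - 9 - 9)))*(-33) = (2*(10 + 3*(-24))/(3 - 24))*(-33) = (2*(10 - 72)/(-21))*(-33) = (2*(-1/21)*(-62))*(-33) = (124/21)*(-33) = -1364/7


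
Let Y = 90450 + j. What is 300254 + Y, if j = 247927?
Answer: 638631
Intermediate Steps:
Y = 338377 (Y = 90450 + 247927 = 338377)
300254 + Y = 300254 + 338377 = 638631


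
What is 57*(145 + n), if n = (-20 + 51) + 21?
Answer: 11229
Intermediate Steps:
n = 52 (n = 31 + 21 = 52)
57*(145 + n) = 57*(145 + 52) = 57*197 = 11229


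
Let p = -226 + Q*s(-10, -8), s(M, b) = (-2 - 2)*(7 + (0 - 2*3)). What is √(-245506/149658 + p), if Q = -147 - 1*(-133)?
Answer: I*√961079955207/74829 ≈ 13.101*I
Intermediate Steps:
Q = -14 (Q = -147 + 133 = -14)
s(M, b) = -4 (s(M, b) = -4*(7 + (0 - 6)) = -4*(7 - 6) = -4*1 = -4)
p = -170 (p = -226 - 14*(-4) = -226 + 56 = -170)
√(-245506/149658 + p) = √(-245506/149658 - 170) = √(-245506*1/149658 - 170) = √(-122753/74829 - 170) = √(-12843683/74829) = I*√961079955207/74829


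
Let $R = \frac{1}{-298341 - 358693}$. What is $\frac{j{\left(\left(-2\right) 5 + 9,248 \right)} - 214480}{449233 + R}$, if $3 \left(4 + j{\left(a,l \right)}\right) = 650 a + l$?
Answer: $- \frac{141011323012}{295161354921} \approx -0.47774$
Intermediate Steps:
$R = - \frac{1}{657034}$ ($R = \frac{1}{-657034} = - \frac{1}{657034} \approx -1.522 \cdot 10^{-6}$)
$j{\left(a,l \right)} = -4 + \frac{l}{3} + \frac{650 a}{3}$ ($j{\left(a,l \right)} = -4 + \frac{650 a + l}{3} = -4 + \frac{l + 650 a}{3} = -4 + \left(\frac{l}{3} + \frac{650 a}{3}\right) = -4 + \frac{l}{3} + \frac{650 a}{3}$)
$\frac{j{\left(\left(-2\right) 5 + 9,248 \right)} - 214480}{449233 + R} = \frac{\left(-4 + \frac{1}{3} \cdot 248 + \frac{650 \left(\left(-2\right) 5 + 9\right)}{3}\right) - 214480}{449233 - \frac{1}{657034}} = \frac{\left(-4 + \frac{248}{3} + \frac{650 \left(-10 + 9\right)}{3}\right) - 214480}{\frac{295161354921}{657034}} = \left(\left(-4 + \frac{248}{3} + \frac{650}{3} \left(-1\right)\right) - 214480\right) \frac{657034}{295161354921} = \left(\left(-4 + \frac{248}{3} - \frac{650}{3}\right) - 214480\right) \frac{657034}{295161354921} = \left(-138 - 214480\right) \frac{657034}{295161354921} = \left(-214618\right) \frac{657034}{295161354921} = - \frac{141011323012}{295161354921}$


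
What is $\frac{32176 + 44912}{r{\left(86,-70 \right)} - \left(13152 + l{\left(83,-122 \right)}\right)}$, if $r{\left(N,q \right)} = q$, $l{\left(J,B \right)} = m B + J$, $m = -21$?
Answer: $- \frac{25696}{5289} \approx -4.8584$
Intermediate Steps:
$l{\left(J,B \right)} = J - 21 B$ ($l{\left(J,B \right)} = - 21 B + J = J - 21 B$)
$\frac{32176 + 44912}{r{\left(86,-70 \right)} - \left(13152 + l{\left(83,-122 \right)}\right)} = \frac{32176 + 44912}{-70 - \left(13235 + 2562\right)} = \frac{77088}{-70 - 15797} = \frac{77088}{-15867} = 77088 \left(- \frac{1}{15867}\right) = - \frac{25696}{5289}$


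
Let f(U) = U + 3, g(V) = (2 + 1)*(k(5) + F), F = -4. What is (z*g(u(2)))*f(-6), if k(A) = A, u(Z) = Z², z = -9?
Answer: 81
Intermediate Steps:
g(V) = 3 (g(V) = (2 + 1)*(5 - 4) = 3*1 = 3)
f(U) = 3 + U
(z*g(u(2)))*f(-6) = (-9*3)*(3 - 6) = -27*(-3) = 81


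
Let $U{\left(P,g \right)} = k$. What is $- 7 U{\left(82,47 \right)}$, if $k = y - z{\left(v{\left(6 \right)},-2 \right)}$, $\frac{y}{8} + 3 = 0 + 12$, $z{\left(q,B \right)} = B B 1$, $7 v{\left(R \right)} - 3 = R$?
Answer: $-476$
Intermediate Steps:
$v{\left(R \right)} = \frac{3}{7} + \frac{R}{7}$
$z{\left(q,B \right)} = B^{2}$ ($z{\left(q,B \right)} = B^{2} \cdot 1 = B^{2}$)
$y = 72$ ($y = -24 + 8 \left(0 + 12\right) = -24 + 8 \cdot 12 = -24 + 96 = 72$)
$k = 68$ ($k = 72 - \left(-2\right)^{2} = 72 - 4 = 68$)
$U{\left(P,g \right)} = 68$
$- 7 U{\left(82,47 \right)} = \left(-7\right) 68 = -476$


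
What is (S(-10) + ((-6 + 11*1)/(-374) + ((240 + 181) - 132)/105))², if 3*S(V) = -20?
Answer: 2643296569/171348100 ≈ 15.426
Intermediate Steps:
S(V) = -20/3 (S(V) = (⅓)*(-20) = -20/3)
(S(-10) + ((-6 + 11*1)/(-374) + ((240 + 181) - 132)/105))² = (-20/3 + ((-6 + 11*1)/(-374) + ((240 + 181) - 132)/105))² = (-20/3 + ((-6 + 11)*(-1/374) + (421 - 132)*(1/105)))² = (-20/3 + (5*(-1/374) + 289*(1/105)))² = (-20/3 + (-5/374 + 289/105))² = (-20/3 + 107561/39270)² = (-51413/13090)² = 2643296569/171348100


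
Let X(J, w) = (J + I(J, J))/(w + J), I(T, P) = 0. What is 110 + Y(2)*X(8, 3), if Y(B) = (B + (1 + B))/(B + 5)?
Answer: 8510/77 ≈ 110.52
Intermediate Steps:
Y(B) = (1 + 2*B)/(5 + B)
X(J, w) = J/(J + w) (X(J, w) = (J + 0)/(w + J) = J/(J + w))
110 + Y(2)*X(8, 3) = 110 + ((1 + 2*2)/(5 + 2))*(8/(8 + 3)) = 110 + ((1 + 4)/7)*(8/11) = 110 + ((⅐)*5)*(8*(1/11)) = 110 + (5/7)*(8/11) = 110 + 40/77 = 8510/77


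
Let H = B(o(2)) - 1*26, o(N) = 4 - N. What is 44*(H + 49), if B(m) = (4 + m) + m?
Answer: 1364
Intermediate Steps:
B(m) = 4 + 2*m
H = -18 (H = (4 + 2*(4 - 1*2)) - 1*26 = (4 + 2*(4 - 2)) - 26 = (4 + 2*2) - 26 = (4 + 4) - 26 = 8 - 26 = -18)
44*(H + 49) = 44*(-18 + 49) = 44*31 = 1364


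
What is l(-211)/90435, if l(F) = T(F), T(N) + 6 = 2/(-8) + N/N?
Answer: -7/120580 ≈ -5.8053e-5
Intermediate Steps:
T(N) = -21/4 (T(N) = -6 + (2/(-8) + N/N) = -6 + (2*(-⅛) + 1) = -6 + (-¼ + 1) = -6 + ¾ = -21/4)
l(F) = -21/4
l(-211)/90435 = -21/4/90435 = -21/4*1/90435 = -7/120580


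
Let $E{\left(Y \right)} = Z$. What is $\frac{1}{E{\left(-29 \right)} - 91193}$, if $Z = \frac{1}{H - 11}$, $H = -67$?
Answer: $- \frac{78}{7113055} \approx -1.0966 \cdot 10^{-5}$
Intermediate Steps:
$Z = - \frac{1}{78}$ ($Z = \frac{1}{-67 - 11} = \frac{1}{-78} = - \frac{1}{78} \approx -0.012821$)
$E{\left(Y \right)} = - \frac{1}{78}$
$\frac{1}{E{\left(-29 \right)} - 91193} = \frac{1}{- \frac{1}{78} - 91193} = \frac{1}{- \frac{7113055}{78}} = - \frac{78}{7113055}$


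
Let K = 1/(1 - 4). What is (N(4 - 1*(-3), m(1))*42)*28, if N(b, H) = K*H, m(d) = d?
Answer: -392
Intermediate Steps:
K = -1/3 (K = 1/(-3) = -1/3 ≈ -0.33333)
N(b, H) = -H/3
(N(4 - 1*(-3), m(1))*42)*28 = (-1/3*1*42)*28 = -1/3*42*28 = -14*28 = -392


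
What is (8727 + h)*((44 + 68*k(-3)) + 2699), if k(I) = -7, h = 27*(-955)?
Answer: -38670486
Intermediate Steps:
h = -25785
(8727 + h)*((44 + 68*k(-3)) + 2699) = (8727 - 25785)*((44 + 68*(-7)) + 2699) = -17058*((44 - 476) + 2699) = -17058*(-432 + 2699) = -17058*2267 = -38670486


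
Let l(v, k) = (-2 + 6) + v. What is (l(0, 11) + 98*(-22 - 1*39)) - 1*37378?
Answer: -43352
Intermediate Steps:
l(v, k) = 4 + v
(l(0, 11) + 98*(-22 - 1*39)) - 1*37378 = ((4 + 0) + 98*(-22 - 1*39)) - 1*37378 = (4 + 98*(-22 - 39)) - 37378 = (4 + 98*(-61)) - 37378 = (4 - 5978) - 37378 = -5974 - 37378 = -43352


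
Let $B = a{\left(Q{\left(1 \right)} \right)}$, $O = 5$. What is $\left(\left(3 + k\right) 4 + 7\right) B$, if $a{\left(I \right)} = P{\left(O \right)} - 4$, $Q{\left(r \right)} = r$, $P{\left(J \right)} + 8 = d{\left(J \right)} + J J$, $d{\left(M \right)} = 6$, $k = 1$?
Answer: $437$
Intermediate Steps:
$P{\left(J \right)} = -2 + J^{2}$ ($P{\left(J \right)} = -8 + \left(6 + J J\right) = -8 + \left(6 + J^{2}\right) = -2 + J^{2}$)
$a{\left(I \right)} = 19$ ($a{\left(I \right)} = \left(-2 + 5^{2}\right) - 4 = \left(-2 + 25\right) - 4 = 23 - 4 = 19$)
$B = 19$
$\left(\left(3 + k\right) 4 + 7\right) B = \left(\left(3 + 1\right) 4 + 7\right) 19 = \left(4 \cdot 4 + 7\right) 19 = \left(16 + 7\right) 19 = 23 \cdot 19 = 437$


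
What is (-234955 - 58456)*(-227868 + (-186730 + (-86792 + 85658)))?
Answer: 121980341852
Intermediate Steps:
(-234955 - 58456)*(-227868 + (-186730 + (-86792 + 85658))) = -293411*(-227868 + (-186730 - 1134)) = -293411*(-227868 - 187864) = -293411*(-415732) = 121980341852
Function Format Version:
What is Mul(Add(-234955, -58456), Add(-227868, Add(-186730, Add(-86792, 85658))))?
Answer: 121980341852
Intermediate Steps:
Mul(Add(-234955, -58456), Add(-227868, Add(-186730, Add(-86792, 85658)))) = Mul(-293411, Add(-227868, Add(-186730, -1134))) = Mul(-293411, Add(-227868, -187864)) = Mul(-293411, -415732) = 121980341852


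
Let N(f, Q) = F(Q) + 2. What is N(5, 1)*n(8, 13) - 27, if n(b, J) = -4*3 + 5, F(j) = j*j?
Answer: -48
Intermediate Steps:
F(j) = j²
N(f, Q) = 2 + Q² (N(f, Q) = Q² + 2 = 2 + Q²)
n(b, J) = -7 (n(b, J) = -12 + 5 = -7)
N(5, 1)*n(8, 13) - 27 = (2 + 1²)*(-7) - 27 = (2 + 1)*(-7) - 27 = 3*(-7) - 27 = -21 - 27 = -48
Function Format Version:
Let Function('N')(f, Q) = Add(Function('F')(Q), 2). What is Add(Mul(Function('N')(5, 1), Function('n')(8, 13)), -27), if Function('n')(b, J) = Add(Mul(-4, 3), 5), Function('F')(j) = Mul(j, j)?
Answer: -48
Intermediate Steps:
Function('F')(j) = Pow(j, 2)
Function('N')(f, Q) = Add(2, Pow(Q, 2)) (Function('N')(f, Q) = Add(Pow(Q, 2), 2) = Add(2, Pow(Q, 2)))
Function('n')(b, J) = -7 (Function('n')(b, J) = Add(-12, 5) = -7)
Add(Mul(Function('N')(5, 1), Function('n')(8, 13)), -27) = Add(Mul(Add(2, Pow(1, 2)), -7), -27) = Add(Mul(Add(2, 1), -7), -27) = Add(Mul(3, -7), -27) = Add(-21, -27) = -48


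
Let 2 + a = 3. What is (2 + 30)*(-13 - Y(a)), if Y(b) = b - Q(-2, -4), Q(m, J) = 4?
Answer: -320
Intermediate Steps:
a = 1 (a = -2 + 3 = 1)
Y(b) = -4 + b (Y(b) = b - 1*4 = b - 4 = -4 + b)
(2 + 30)*(-13 - Y(a)) = (2 + 30)*(-13 - (-4 + 1)) = 32*(-13 - 1*(-3)) = 32*(-13 + 3) = 32*(-10) = -320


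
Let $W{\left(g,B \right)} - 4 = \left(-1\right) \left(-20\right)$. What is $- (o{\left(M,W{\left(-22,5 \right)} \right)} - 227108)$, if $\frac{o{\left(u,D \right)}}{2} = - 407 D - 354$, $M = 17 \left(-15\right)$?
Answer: $247352$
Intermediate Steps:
$M = -255$
$W{\left(g,B \right)} = 24$ ($W{\left(g,B \right)} = 4 - -20 = 4 + 20 = 24$)
$o{\left(u,D \right)} = -708 - 814 D$ ($o{\left(u,D \right)} = 2 \left(- 407 D - 354\right) = 2 \left(-354 - 407 D\right) = -708 - 814 D$)
$- (o{\left(M,W{\left(-22,5 \right)} \right)} - 227108) = - (\left(-708 - 19536\right) - 227108) = - (-20244 - 227108) = \left(-1\right) \left(-247352\right) = 247352$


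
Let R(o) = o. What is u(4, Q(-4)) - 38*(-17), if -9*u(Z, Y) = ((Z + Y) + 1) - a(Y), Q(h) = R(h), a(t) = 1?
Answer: 646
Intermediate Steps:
Q(h) = h
u(Z, Y) = -Y/9 - Z/9 (u(Z, Y) = -(((Z + Y) + 1) - 1*1)/9 = -(((Y + Z) + 1) - 1)/9 = -((1 + Y + Z) - 1)/9 = -(Y + Z)/9 = -Y/9 - Z/9)
u(4, Q(-4)) - 38*(-17) = (-⅑*(-4) - ⅑*4) - 38*(-17) = (4/9 - 4/9) + 646 = 0 + 646 = 646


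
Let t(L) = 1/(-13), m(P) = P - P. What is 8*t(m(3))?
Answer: -8/13 ≈ -0.61539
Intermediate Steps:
m(P) = 0
t(L) = -1/13
8*t(m(3)) = 8*(-1/13) = -8/13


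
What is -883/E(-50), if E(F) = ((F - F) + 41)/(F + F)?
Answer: 88300/41 ≈ 2153.7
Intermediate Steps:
E(F) = 41/(2*F) (E(F) = (0 + 41)/((2*F)) = 41*(1/(2*F)) = 41/(2*F))
-883/E(-50) = -883/((41/2)/(-50)) = -883/((41/2)*(-1/50)) = -883/(-41/100) = -883*(-100/41) = 88300/41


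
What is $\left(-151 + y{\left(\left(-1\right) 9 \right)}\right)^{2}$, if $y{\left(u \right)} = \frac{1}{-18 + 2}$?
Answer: $\frac{5841889}{256} \approx 22820.0$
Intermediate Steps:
$y{\left(u \right)} = - \frac{1}{16}$ ($y{\left(u \right)} = \frac{1}{-16} = - \frac{1}{16}$)
$\left(-151 + y{\left(\left(-1\right) 9 \right)}\right)^{2} = \left(-151 - \frac{1}{16}\right)^{2} = \left(- \frac{2417}{16}\right)^{2} = \frac{5841889}{256}$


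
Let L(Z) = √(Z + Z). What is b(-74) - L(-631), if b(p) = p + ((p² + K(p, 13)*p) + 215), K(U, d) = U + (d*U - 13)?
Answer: 83243 - I*√1262 ≈ 83243.0 - 35.525*I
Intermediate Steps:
L(Z) = √2*√Z (L(Z) = √(2*Z) = √2*√Z)
K(U, d) = -13 + U + U*d (K(U, d) = U + (U*d - 13) = U + (-13 + U*d) = -13 + U + U*d)
b(p) = 215 + p + p² + p*(-13 + 14*p) (b(p) = p + ((p² + (-13 + p + p*13)*p) + 215) = p + ((p² + (-13 + p + 13*p)*p) + 215) = p + ((p² + (-13 + 14*p)*p) + 215) = p + ((p² + p*(-13 + 14*p)) + 215) = p + (215 + p² + p*(-13 + 14*p)) = 215 + p + p² + p*(-13 + 14*p))
b(-74) - L(-631) = (215 - 12*(-74) + 15*(-74)²) - √2*√(-631) = (215 + 888 + 15*5476) - √2*I*√631 = (215 + 888 + 82140) - I*√1262 = 83243 - I*√1262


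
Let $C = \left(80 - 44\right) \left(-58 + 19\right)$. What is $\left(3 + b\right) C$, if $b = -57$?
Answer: $75816$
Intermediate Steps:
$C = -1404$ ($C = 36 \left(-39\right) = -1404$)
$\left(3 + b\right) C = \left(3 - 57\right) \left(-1404\right) = \left(-54\right) \left(-1404\right) = 75816$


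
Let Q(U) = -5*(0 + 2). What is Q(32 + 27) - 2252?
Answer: -2262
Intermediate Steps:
Q(U) = -10 (Q(U) = -5*2 = -10)
Q(32 + 27) - 2252 = -10 - 2252 = -2262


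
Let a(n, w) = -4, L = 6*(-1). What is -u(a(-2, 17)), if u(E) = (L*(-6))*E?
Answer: 144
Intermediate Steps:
L = -6
u(E) = 36*E (u(E) = (-6*(-6))*E = 36*E)
-u(a(-2, 17)) = -36*(-4) = -1*(-144) = 144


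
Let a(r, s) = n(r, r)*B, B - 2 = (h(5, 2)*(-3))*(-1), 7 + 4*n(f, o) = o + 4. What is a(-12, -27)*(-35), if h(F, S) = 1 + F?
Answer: 2625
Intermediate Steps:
n(f, o) = -¾ + o/4 (n(f, o) = -7/4 + (o + 4)/4 = -7/4 + (4 + o)/4 = -7/4 + (1 + o/4) = -¾ + o/4)
B = 20 (B = 2 + ((1 + 5)*(-3))*(-1) = 2 + (6*(-3))*(-1) = 2 - 18*(-1) = 2 + 18 = 20)
a(r, s) = -15 + 5*r (a(r, s) = (-¾ + r/4)*20 = -15 + 5*r)
a(-12, -27)*(-35) = (-15 + 5*(-12))*(-35) = (-15 - 60)*(-35) = -75*(-35) = 2625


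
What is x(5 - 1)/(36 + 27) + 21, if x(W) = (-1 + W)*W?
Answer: 445/21 ≈ 21.190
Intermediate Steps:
x(W) = W*(-1 + W)
x(5 - 1)/(36 + 27) + 21 = ((5 - 1)*(-1 + (5 - 1)))/(36 + 27) + 21 = (4*(-1 + 4))/63 + 21 = (4*3)*(1/63) + 21 = 12*(1/63) + 21 = 4/21 + 21 = 445/21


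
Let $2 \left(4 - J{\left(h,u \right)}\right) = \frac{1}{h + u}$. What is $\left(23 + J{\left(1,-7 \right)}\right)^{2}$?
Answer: $\frac{105625}{144} \approx 733.51$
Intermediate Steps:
$J{\left(h,u \right)} = 4 - \frac{1}{2 \left(h + u\right)}$
$\left(23 + J{\left(1,-7 \right)}\right)^{2} = \left(23 + \frac{- \frac{1}{2} + 4 \cdot 1 + 4 \left(-7\right)}{1 - 7}\right)^{2} = \left(23 + \frac{- \frac{1}{2} + 4 - 28}{-6}\right)^{2} = \left(23 - - \frac{49}{12}\right)^{2} = \left(23 + \frac{49}{12}\right)^{2} = \left(\frac{325}{12}\right)^{2} = \frac{105625}{144}$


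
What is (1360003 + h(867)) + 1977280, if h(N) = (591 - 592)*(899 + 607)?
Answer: 3335777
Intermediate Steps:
h(N) = -1506 (h(N) = -1*1506 = -1506)
(1360003 + h(867)) + 1977280 = (1360003 - 1506) + 1977280 = 1358497 + 1977280 = 3335777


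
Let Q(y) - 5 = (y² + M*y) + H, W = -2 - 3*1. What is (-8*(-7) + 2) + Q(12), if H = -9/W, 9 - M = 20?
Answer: 384/5 ≈ 76.800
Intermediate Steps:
W = -5 (W = -2 - 3 = -5)
M = -11 (M = 9 - 1*20 = 9 - 20 = -11)
H = 9/5 (H = -9/(-5) = -9*(-⅕) = 9/5 ≈ 1.8000)
Q(y) = 34/5 + y² - 11*y (Q(y) = 5 + ((y² - 11*y) + 9/5) = 5 + (9/5 + y² - 11*y) = 34/5 + y² - 11*y)
(-8*(-7) + 2) + Q(12) = (-8*(-7) + 2) + (34/5 + 12² - 11*12) = (56 + 2) + (34/5 + 144 - 132) = 58 + 94/5 = 384/5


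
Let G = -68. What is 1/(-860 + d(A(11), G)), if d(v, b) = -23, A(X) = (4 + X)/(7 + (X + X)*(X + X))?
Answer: -1/883 ≈ -0.0011325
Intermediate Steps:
A(X) = (4 + X)/(7 + 4*X²) (A(X) = (4 + X)/(7 + (2*X)*(2*X)) = (4 + X)/(7 + 4*X²))
1/(-860 + d(A(11), G)) = 1/(-860 - 23) = 1/(-883) = -1/883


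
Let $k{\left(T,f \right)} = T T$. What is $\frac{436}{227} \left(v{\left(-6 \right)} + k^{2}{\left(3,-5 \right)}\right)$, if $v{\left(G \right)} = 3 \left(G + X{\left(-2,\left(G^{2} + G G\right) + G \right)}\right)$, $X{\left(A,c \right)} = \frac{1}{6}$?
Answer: $\frac{27686}{227} \approx 121.96$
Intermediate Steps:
$X{\left(A,c \right)} = \frac{1}{6}$
$k{\left(T,f \right)} = T^{2}$
$v{\left(G \right)} = \frac{1}{2} + 3 G$ ($v{\left(G \right)} = 3 \left(G + \frac{1}{6}\right) = 3 \left(\frac{1}{6} + G\right) = \frac{1}{2} + 3 G$)
$\frac{436}{227} \left(v{\left(-6 \right)} + k^{2}{\left(3,-5 \right)}\right) = \frac{436}{227} \left(\left(\frac{1}{2} + 3 \left(-6\right)\right) + \left(3^{2}\right)^{2}\right) = 436 \cdot \frac{1}{227} \left(\left(\frac{1}{2} - 18\right) + 9^{2}\right) = \frac{436 \left(- \frac{35}{2} + 81\right)}{227} = \frac{436}{227} \cdot \frac{127}{2} = \frac{27686}{227}$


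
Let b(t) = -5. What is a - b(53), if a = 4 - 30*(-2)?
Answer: 69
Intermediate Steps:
a = 64 (a = 4 - 3*(-20) = 4 + 60 = 64)
a - b(53) = 64 - 1*(-5) = 64 + 5 = 69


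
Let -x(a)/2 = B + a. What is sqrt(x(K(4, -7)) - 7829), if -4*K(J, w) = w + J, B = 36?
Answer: I*sqrt(31610)/2 ≈ 88.896*I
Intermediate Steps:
K(J, w) = -J/4 - w/4 (K(J, w) = -(w + J)/4 = -(J + w)/4 = -J/4 - w/4)
x(a) = -72 - 2*a (x(a) = -2*(36 + a) = -72 - 2*a)
sqrt(x(K(4, -7)) - 7829) = sqrt((-72 - 2*(-1/4*4 - 1/4*(-7))) - 7829) = sqrt((-72 - 2*(-1 + 7/4)) - 7829) = sqrt((-72 - 2*3/4) - 7829) = sqrt((-72 - 3/2) - 7829) = sqrt(-147/2 - 7829) = sqrt(-15805/2) = I*sqrt(31610)/2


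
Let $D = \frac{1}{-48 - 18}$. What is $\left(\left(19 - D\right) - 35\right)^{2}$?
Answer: $\frac{1113025}{4356} \approx 255.52$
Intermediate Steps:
$D = - \frac{1}{66}$ ($D = \frac{1}{-66} = - \frac{1}{66} \approx -0.015152$)
$\left(\left(19 - D\right) - 35\right)^{2} = \left(\left(19 - - \frac{1}{66}\right) - 35\right)^{2} = \left(\left(19 + \frac{1}{66}\right) - 35\right)^{2} = \left(\frac{1255}{66} - 35\right)^{2} = \left(- \frac{1055}{66}\right)^{2} = \frac{1113025}{4356}$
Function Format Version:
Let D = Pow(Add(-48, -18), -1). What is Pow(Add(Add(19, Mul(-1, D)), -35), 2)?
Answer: Rational(1113025, 4356) ≈ 255.52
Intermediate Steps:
D = Rational(-1, 66) (D = Pow(-66, -1) = Rational(-1, 66) ≈ -0.015152)
Pow(Add(Add(19, Mul(-1, D)), -35), 2) = Pow(Add(Add(19, Mul(-1, Rational(-1, 66))), -35), 2) = Pow(Add(Add(19, Rational(1, 66)), -35), 2) = Pow(Add(Rational(1255, 66), -35), 2) = Pow(Rational(-1055, 66), 2) = Rational(1113025, 4356)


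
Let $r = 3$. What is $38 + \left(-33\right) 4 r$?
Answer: $-358$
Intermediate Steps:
$38 + \left(-33\right) 4 r = 38 + \left(-33\right) 4 \cdot 3 = 38 - 396 = -358$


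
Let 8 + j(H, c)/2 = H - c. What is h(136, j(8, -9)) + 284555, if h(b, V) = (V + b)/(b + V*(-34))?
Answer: 9674859/34 ≈ 2.8455e+5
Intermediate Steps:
j(H, c) = -16 - 2*c + 2*H (j(H, c) = -16 + 2*(H - c) = -16 + (-2*c + 2*H) = -16 - 2*c + 2*H)
h(b, V) = (V + b)/(b - 34*V)
h(136, j(8, -9)) + 284555 = ((-16 - 2*(-9) + 2*8) + 136)/(136 - 34*(-16 - 2*(-9) + 2*8)) + 284555 = ((-16 + 18 + 16) + 136)/(136 - 34*(-16 + 18 + 16)) + 284555 = (18 + 136)/(136 - 34*18) + 284555 = 154/(136 - 612) + 284555 = 154/(-476) + 284555 = -1/476*154 + 284555 = -11/34 + 284555 = 9674859/34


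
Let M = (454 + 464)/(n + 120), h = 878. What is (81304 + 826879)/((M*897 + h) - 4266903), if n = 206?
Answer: -148033829/694950352 ≈ -0.21301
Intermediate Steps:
M = 459/163 (M = (454 + 464)/(206 + 120) = 918/326 = 918*(1/326) = 459/163 ≈ 2.8160)
(81304 + 826879)/((M*897 + h) - 4266903) = (81304 + 826879)/(((459/163)*897 + 878) - 4266903) = 908183/((411723/163 + 878) - 4266903) = 908183/(554837/163 - 4266903) = 908183/(-694950352/163) = 908183*(-163/694950352) = -148033829/694950352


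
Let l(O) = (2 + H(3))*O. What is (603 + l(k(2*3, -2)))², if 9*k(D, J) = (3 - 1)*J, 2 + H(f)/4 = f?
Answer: 3243601/9 ≈ 3.6040e+5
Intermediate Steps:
H(f) = -8 + 4*f
k(D, J) = 2*J/9 (k(D, J) = ((3 - 1)*J)/9 = (2*J)/9 = 2*J/9)
l(O) = 6*O (l(O) = (2 + (-8 + 4*3))*O = (2 + (-8 + 12))*O = (2 + 4)*O = 6*O)
(603 + l(k(2*3, -2)))² = (603 + 6*((2/9)*(-2)))² = (603 + 6*(-4/9))² = (603 - 8/3)² = (1801/3)² = 3243601/9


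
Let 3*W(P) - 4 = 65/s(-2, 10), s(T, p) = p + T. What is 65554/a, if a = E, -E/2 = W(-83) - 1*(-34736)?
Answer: -786648/833761 ≈ -0.94349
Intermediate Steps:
s(T, p) = T + p
W(P) = 97/24 (W(P) = 4/3 + (65/(-2 + 10))/3 = 4/3 + (65/8)/3 = 4/3 + (65*(⅛))/3 = 4/3 + (⅓)*(65/8) = 4/3 + 65/24 = 97/24)
E = -833761/12 (E = -2*(97/24 - 1*(-34736)) = -2*(97/24 + 34736) = -2*833761/24 = -833761/12 ≈ -69480.)
a = -833761/12 ≈ -69480.
65554/a = 65554/(-833761/12) = 65554*(-12/833761) = -786648/833761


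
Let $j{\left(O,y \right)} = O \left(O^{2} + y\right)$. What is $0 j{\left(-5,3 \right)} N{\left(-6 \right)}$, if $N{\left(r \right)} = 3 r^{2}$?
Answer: $0$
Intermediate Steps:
$j{\left(O,y \right)} = O \left(y + O^{2}\right)$
$0 j{\left(-5,3 \right)} N{\left(-6 \right)} = 0 \left(- 5 \left(3 + \left(-5\right)^{2}\right)\right) 3 \left(-6\right)^{2} = 0 \left(- 5 \left(3 + 25\right)\right) 3 \cdot 36 = 0 \left(\left(-5\right) 28\right) 108 = 0 \left(-140\right) 108 = 0 \cdot 108 = 0$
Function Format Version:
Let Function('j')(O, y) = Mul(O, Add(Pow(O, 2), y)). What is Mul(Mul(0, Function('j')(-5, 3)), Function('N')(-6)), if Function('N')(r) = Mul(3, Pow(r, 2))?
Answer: 0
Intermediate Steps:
Function('j')(O, y) = Mul(O, Add(y, Pow(O, 2)))
Mul(Mul(0, Function('j')(-5, 3)), Function('N')(-6)) = Mul(Mul(0, Mul(-5, Add(3, Pow(-5, 2)))), Mul(3, Pow(-6, 2))) = Mul(Mul(0, Mul(-5, Add(3, 25))), Mul(3, 36)) = Mul(Mul(0, Mul(-5, 28)), 108) = Mul(Mul(0, -140), 108) = Mul(0, 108) = 0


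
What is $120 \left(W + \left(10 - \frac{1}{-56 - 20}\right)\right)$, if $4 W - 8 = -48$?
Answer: $\frac{30}{19} \approx 1.5789$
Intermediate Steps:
$W = -10$ ($W = 2 + \frac{1}{4} \left(-48\right) = 2 - 12 = -10$)
$120 \left(W + \left(10 - \frac{1}{-56 - 20}\right)\right) = 120 \left(-10 + \left(10 - \frac{1}{-56 - 20}\right)\right) = 120 \left(-10 + \left(10 - \frac{1}{-76}\right)\right) = 120 \left(-10 + \left(10 - - \frac{1}{76}\right)\right) = 120 \left(-10 + \left(10 + \frac{1}{76}\right)\right) = 120 \left(-10 + \frac{761}{76}\right) = 120 \cdot \frac{1}{76} = \frac{30}{19}$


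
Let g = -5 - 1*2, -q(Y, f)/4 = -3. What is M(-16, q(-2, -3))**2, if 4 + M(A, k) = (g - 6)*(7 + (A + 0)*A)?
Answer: 11716929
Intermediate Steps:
q(Y, f) = 12 (q(Y, f) = -4*(-3) = 12)
g = -7 (g = -5 - 2 = -7)
M(A, k) = -95 - 13*A**2 (M(A, k) = -4 + (-7 - 6)*(7 + (A + 0)*A) = -4 - 13*(7 + A*A) = -4 - 13*(7 + A**2) = -4 + (-91 - 13*A**2) = -95 - 13*A**2)
M(-16, q(-2, -3))**2 = (-95 - 13*(-16)**2)**2 = (-95 - 13*256)**2 = (-95 - 3328)**2 = (-3423)**2 = 11716929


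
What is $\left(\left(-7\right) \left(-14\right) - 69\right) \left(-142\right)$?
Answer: $-4118$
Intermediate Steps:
$\left(\left(-7\right) \left(-14\right) - 69\right) \left(-142\right) = \left(98 - 69\right) \left(-142\right) = 29 \left(-142\right) = -4118$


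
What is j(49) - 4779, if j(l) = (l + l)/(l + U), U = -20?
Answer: -138493/29 ≈ -4775.6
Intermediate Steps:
j(l) = 2*l/(-20 + l) (j(l) = (l + l)/(l - 20) = (2*l)/(-20 + l) = 2*l/(-20 + l))
j(49) - 4779 = 2*49/(-20 + 49) - 4779 = 2*49/29 - 4779 = 2*49*(1/29) - 4779 = 98/29 - 4779 = -138493/29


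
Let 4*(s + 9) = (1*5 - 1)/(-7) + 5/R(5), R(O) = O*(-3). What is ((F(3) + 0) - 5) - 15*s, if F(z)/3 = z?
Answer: 3987/28 ≈ 142.39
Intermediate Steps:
F(z) = 3*z
R(O) = -3*O
s = -775/84 (s = -9 + ((1*5 - 1)/(-7) + 5/((-3*5)))/4 = -9 + ((5 - 1)*(-1/7) + 5/(-15))/4 = -9 + (4*(-1/7) + 5*(-1/15))/4 = -9 + (-4/7 - 1/3)/4 = -9 + (1/4)*(-19/21) = -9 - 19/84 = -775/84 ≈ -9.2262)
((F(3) + 0) - 5) - 15*s = ((3*3 + 0) - 5) - 15*(-775/84) = ((9 + 0) - 5) + 3875/28 = (9 - 5) + 3875/28 = 4 + 3875/28 = 3987/28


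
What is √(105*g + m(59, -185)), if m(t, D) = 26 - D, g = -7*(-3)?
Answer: 4*√151 ≈ 49.153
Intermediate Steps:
g = 21
√(105*g + m(59, -185)) = √(105*21 + (26 - 1*(-185))) = √(2205 + (26 + 185)) = √(2205 + 211) = √2416 = 4*√151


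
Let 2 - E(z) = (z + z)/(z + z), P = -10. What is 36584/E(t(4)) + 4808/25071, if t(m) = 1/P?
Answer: 917202272/25071 ≈ 36584.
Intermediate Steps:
t(m) = -⅒ (t(m) = 1/(-10) = -⅒)
E(z) = 1 (E(z) = 2 - (z + z)/(z + z) = 2 - 2*z/(2*z) = 2 - 2*z*1/(2*z) = 2 - 1*1 = 2 - 1 = 1)
36584/E(t(4)) + 4808/25071 = 36584/1 + 4808/25071 = 36584*1 + 4808*(1/25071) = 36584 + 4808/25071 = 917202272/25071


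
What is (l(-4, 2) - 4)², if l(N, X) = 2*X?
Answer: 0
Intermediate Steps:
(l(-4, 2) - 4)² = (2*2 - 4)² = (4 - 4)² = 0² = 0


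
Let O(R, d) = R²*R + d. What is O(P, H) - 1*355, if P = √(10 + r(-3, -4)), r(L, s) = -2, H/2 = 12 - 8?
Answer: -347 + 16*√2 ≈ -324.37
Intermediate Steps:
H = 8 (H = 2*(12 - 8) = 2*4 = 8)
P = 2*√2 (P = √(10 - 2) = √8 = 2*√2 ≈ 2.8284)
O(R, d) = d + R³ (O(R, d) = R³ + d = d + R³)
O(P, H) - 1*355 = (8 + (2*√2)³) - 1*355 = (8 + 16*√2) - 355 = -347 + 16*√2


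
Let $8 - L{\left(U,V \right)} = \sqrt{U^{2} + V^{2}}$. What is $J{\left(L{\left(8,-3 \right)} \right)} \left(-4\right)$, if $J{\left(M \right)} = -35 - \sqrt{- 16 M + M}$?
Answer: $140 + 4 \sqrt{-120 + 15 \sqrt{73}} \approx 151.43$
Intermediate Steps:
$L{\left(U,V \right)} = 8 - \sqrt{U^{2} + V^{2}}$
$J{\left(M \right)} = -35 - \sqrt{15} \sqrt{- M}$ ($J{\left(M \right)} = -35 - \sqrt{- 15 M} = -35 - \sqrt{15} \sqrt{- M}$)
$J{\left(L{\left(8,-3 \right)} \right)} \left(-4\right) = \left(-35 - \sqrt{15} \sqrt{- (8 - \sqrt{8^{2} + \left(-3\right)^{2}})}\right) \left(-4\right) = \left(-35 - \sqrt{15} \sqrt{- (8 - \sqrt{64 + 9})}\right) \left(-4\right) = \left(-35 - \sqrt{15} \sqrt{- (8 - \sqrt{73})}\right) \left(-4\right) = \left(-35 - \sqrt{15} \sqrt{-8 + \sqrt{73}}\right) \left(-4\right) = 140 + 4 \sqrt{15} \sqrt{-8 + \sqrt{73}}$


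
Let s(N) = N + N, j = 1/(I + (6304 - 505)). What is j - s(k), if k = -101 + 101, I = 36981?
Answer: 1/42780 ≈ 2.3375e-5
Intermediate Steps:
j = 1/42780 (j = 1/(36981 + (6304 - 505)) = 1/(36981 + 5799) = 1/42780 ≈ 2.3375e-5)
k = 0
s(N) = 2*N
j - s(k) = 1/42780 - 2*0 = 1/42780 - 1*0 = 1/42780 + 0 = 1/42780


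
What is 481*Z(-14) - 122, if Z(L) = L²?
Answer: 94154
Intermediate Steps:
481*Z(-14) - 122 = 481*(-14)² - 122 = 481*196 - 122 = 94276 - 122 = 94154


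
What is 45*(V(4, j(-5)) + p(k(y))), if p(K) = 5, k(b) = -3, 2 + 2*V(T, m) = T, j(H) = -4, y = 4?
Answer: 270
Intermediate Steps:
V(T, m) = -1 + T/2
45*(V(4, j(-5)) + p(k(y))) = 45*((-1 + (½)*4) + 5) = 45*((-1 + 2) + 5) = 45*(1 + 5) = 45*6 = 270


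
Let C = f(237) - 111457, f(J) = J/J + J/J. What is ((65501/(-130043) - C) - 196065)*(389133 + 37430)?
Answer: -4693474280506553/130043 ≈ -3.6092e+10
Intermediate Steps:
f(J) = 2 (f(J) = 1 + 1 = 2)
C = -111455 (C = 2 - 111457 = -111455)
((65501/(-130043) - C) - 196065)*(389133 + 37430) = ((65501/(-130043) - 1*(-111455)) - 196065)*(389133 + 37430) = ((65501*(-1/130043) + 111455) - 196065)*426563 = ((-65501/130043 + 111455) - 196065)*426563 = (14493877064/130043 - 196065)*426563 = -11003003731/130043*426563 = -4693474280506553/130043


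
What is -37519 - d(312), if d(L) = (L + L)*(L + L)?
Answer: -426895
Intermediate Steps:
d(L) = 4*L**2 (d(L) = (2*L)*(2*L) = 4*L**2)
-37519 - d(312) = -37519 - 4*312**2 = -37519 - 4*97344 = -37519 - 1*389376 = -37519 - 389376 = -426895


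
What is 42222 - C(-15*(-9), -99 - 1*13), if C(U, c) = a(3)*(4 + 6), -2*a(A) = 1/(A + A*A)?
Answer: 506669/12 ≈ 42222.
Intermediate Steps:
a(A) = -1/(2*(A + A²)) (a(A) = -1/(2*(A + A*A)) = -1/(2*(A + A²)))
C(U, c) = -5/12 (C(U, c) = (-½/(3*(1 + 3)))*(4 + 6) = -½*⅓/4*10 = -½*⅓*¼*10 = -1/24*10 = -5/12)
42222 - C(-15*(-9), -99 - 1*13) = 42222 - 1*(-5/12) = 42222 + 5/12 = 506669/12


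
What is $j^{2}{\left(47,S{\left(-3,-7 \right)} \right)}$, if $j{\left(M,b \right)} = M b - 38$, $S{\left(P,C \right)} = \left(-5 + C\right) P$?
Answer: $2735716$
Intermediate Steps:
$S{\left(P,C \right)} = P \left(-5 + C\right)$
$j{\left(M,b \right)} = -38 + M b$
$j^{2}{\left(47,S{\left(-3,-7 \right)} \right)} = \left(-38 + 47 \left(- 3 \left(-5 - 7\right)\right)\right)^{2} = \left(-38 + 47 \left(\left(-3\right) \left(-12\right)\right)\right)^{2} = \left(-38 + 47 \cdot 36\right)^{2} = \left(-38 + 1692\right)^{2} = 1654^{2} = 2735716$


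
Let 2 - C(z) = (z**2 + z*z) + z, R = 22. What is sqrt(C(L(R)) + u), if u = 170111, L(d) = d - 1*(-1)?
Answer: 2*sqrt(42258) ≈ 411.13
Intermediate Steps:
L(d) = 1 + d (L(d) = d + 1 = 1 + d)
C(z) = 2 - z - 2*z**2 (C(z) = 2 - ((z**2 + z*z) + z) = 2 - ((z**2 + z**2) + z) = 2 - (2*z**2 + z) = 2 - (z + 2*z**2) = 2 + (-z - 2*z**2) = 2 - z - 2*z**2)
sqrt(C(L(R)) + u) = sqrt((2 - (1 + 22) - 2*(1 + 22)**2) + 170111) = sqrt((2 - 1*23 - 2*23**2) + 170111) = sqrt((2 - 23 - 2*529) + 170111) = sqrt((2 - 23 - 1058) + 170111) = sqrt(-1079 + 170111) = sqrt(169032) = 2*sqrt(42258)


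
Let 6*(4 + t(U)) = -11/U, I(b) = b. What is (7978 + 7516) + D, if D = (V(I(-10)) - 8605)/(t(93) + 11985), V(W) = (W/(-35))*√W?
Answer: 103578584588/6685387 + 1116*I*√10/46797709 ≈ 15493.0 + 7.5412e-5*I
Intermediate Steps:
t(U) = -4 - 11/(6*U) (t(U) = -4 + (-11/U)/6 = -4 - 11/(6*U))
V(W) = -W^(3/2)/35 (V(W) = (W*(-1/35))*√W = (-W/35)*√W = -W^(3/2)/35)
D = -4801590/6685387 + 1116*I*√10/46797709 (D = (-(-2)*I*√10/7 - 8605)/((-4 - 11/6/93) + 11985) = (-(-2)*I*√10/7 - 8605)/((-4 - 11/6*1/93) + 11985) = (2*I*√10/7 - 8605)/((-4 - 11/558) + 11985) = (-8605 + 2*I*√10/7)/(-2243/558 + 11985) = (-8605 + 2*I*√10/7)/(6685387/558) = (-8605 + 2*I*√10/7)*(558/6685387) = -4801590/6685387 + 1116*I*√10/46797709 ≈ -0.71822 + 7.5412e-5*I)
(7978 + 7516) + D = (7978 + 7516) + (-4801590/6685387 + 1116*I*√10/46797709) = 15494 + (-4801590/6685387 + 1116*I*√10/46797709) = 103578584588/6685387 + 1116*I*√10/46797709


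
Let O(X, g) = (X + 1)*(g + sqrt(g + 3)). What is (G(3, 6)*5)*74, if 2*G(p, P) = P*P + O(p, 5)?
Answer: 10360 + 1480*sqrt(2) ≈ 12453.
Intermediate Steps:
O(X, g) = (1 + X)*(g + sqrt(3 + g))
G(p, P) = 5/2 + sqrt(2) + P**2/2 + 5*p/2 + p*sqrt(2) (G(p, P) = (P*P + (5 + sqrt(3 + 5) + p*5 + p*sqrt(3 + 5)))/2 = (P**2 + (5 + sqrt(8) + 5*p + p*sqrt(8)))/2 = (P**2 + (5 + 2*sqrt(2) + 5*p + p*(2*sqrt(2))))/2 = (P**2 + (5 + 2*sqrt(2) + 5*p + 2*p*sqrt(2)))/2 = (5 + P**2 + 2*sqrt(2) + 5*p + 2*p*sqrt(2))/2 = 5/2 + sqrt(2) + P**2/2 + 5*p/2 + p*sqrt(2))
(G(3, 6)*5)*74 = ((5/2 + sqrt(2) + (1/2)*6**2 + (5/2)*3 + 3*sqrt(2))*5)*74 = ((5/2 + sqrt(2) + (1/2)*36 + 15/2 + 3*sqrt(2))*5)*74 = ((5/2 + sqrt(2) + 18 + 15/2 + 3*sqrt(2))*5)*74 = ((28 + 4*sqrt(2))*5)*74 = (140 + 20*sqrt(2))*74 = 10360 + 1480*sqrt(2)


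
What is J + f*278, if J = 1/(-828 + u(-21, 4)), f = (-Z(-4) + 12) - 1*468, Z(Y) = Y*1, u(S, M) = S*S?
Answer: -48628873/387 ≈ -1.2566e+5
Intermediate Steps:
u(S, M) = S²
Z(Y) = Y
f = -452 (f = (-1*(-4) + 12) - 1*468 = (4 + 12) - 468 = 16 - 468 = -452)
J = -1/387 (J = 1/(-828 + (-21)²) = 1/(-828 + 441) = 1/(-387) = -1/387 ≈ -0.0025840)
J + f*278 = -1/387 - 452*278 = -1/387 - 125656 = -48628873/387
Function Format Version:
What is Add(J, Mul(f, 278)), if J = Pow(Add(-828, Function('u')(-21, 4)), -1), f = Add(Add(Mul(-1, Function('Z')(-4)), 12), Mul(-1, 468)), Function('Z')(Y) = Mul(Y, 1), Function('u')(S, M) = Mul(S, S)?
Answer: Rational(-48628873, 387) ≈ -1.2566e+5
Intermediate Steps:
Function('u')(S, M) = Pow(S, 2)
Function('Z')(Y) = Y
f = -452 (f = Add(Add(Mul(-1, -4), 12), Mul(-1, 468)) = Add(Add(4, 12), -468) = Add(16, -468) = -452)
J = Rational(-1, 387) (J = Pow(Add(-828, Pow(-21, 2)), -1) = Pow(Add(-828, 441), -1) = Pow(-387, -1) = Rational(-1, 387) ≈ -0.0025840)
Add(J, Mul(f, 278)) = Add(Rational(-1, 387), Mul(-452, 278)) = Add(Rational(-1, 387), -125656) = Rational(-48628873, 387)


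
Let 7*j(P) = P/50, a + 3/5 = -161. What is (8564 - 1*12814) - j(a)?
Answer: -3718346/875 ≈ -4249.5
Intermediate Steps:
a = -808/5 (a = -⅗ - 161 = -808/5 ≈ -161.60)
j(P) = P/350 (j(P) = (P/50)/7 = P/350)
(8564 - 1*12814) - j(a) = (8564 - 1*12814) - (-808)/(350*5) = (8564 - 12814) - 1*(-404/875) = -4250 + 404/875 = -3718346/875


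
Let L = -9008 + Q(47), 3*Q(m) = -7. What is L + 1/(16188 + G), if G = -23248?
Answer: -190838863/21180 ≈ -9010.3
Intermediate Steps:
Q(m) = -7/3 (Q(m) = (1/3)*(-7) = -7/3)
L = -27031/3 (L = -9008 - 7/3 = -27031/3 ≈ -9010.3)
L + 1/(16188 + G) = -27031/3 + 1/(16188 - 23248) = -27031/3 + 1/(-7060) = -27031/3 - 1/7060 = -190838863/21180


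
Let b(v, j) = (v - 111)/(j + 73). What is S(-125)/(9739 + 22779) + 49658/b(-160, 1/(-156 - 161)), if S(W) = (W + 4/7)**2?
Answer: -1830867967485453/136882667474 ≈ -13375.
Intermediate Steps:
S(W) = (4/7 + W)**2 (S(W) = (W + 4*(1/7))**2 = (W + 4/7)**2 = (4/7 + W)**2)
b(v, j) = (-111 + v)/(73 + j)
S(-125)/(9739 + 22779) + 49658/b(-160, 1/(-156 - 161)) = ((4 + 7*(-125))**2/49)/(9739 + 22779) + 49658/(((-111 - 160)/(73 + 1/(-156 - 161)))) = ((4 - 875)**2/49)/32518 + 49658/((-271/(73 + 1/(-317)))) = ((1/49)*(-871)**2)*(1/32518) + 49658/((-271/(73 - 1/317))) = ((1/49)*758641)*(1/32518) + 49658/((-271/(23140/317))) = (758641/49)*(1/32518) + 49658/(((317/23140)*(-271))) = 758641/1593382 + 49658/(-85907/23140) = 758641/1593382 + 49658*(-23140/85907) = 758641/1593382 - 1149086120/85907 = -1830867967485453/136882667474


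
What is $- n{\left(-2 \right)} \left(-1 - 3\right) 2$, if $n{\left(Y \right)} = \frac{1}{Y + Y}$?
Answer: $-2$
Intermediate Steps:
$n{\left(Y \right)} = \frac{1}{2 Y}$
$- n{\left(-2 \right)} \left(-1 - 3\right) 2 = - \frac{1}{2 \left(-2\right)} \left(-1 - 3\right) 2 = - \frac{1}{2} \left(- \frac{1}{2}\right) \left(-4\right) 2 = - \left(- \frac{1}{4}\right) \left(-4\right) 2 = - 1 \cdot 2 = \left(-1\right) 2 = -2$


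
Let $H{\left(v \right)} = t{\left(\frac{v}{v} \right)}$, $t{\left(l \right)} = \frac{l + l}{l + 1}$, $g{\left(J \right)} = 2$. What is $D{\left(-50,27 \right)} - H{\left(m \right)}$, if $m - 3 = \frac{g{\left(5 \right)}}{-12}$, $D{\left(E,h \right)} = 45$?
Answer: $44$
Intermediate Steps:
$t{\left(l \right)} = \frac{2 l}{1 + l}$
$m = \frac{17}{6}$ ($m = 3 + \frac{2}{-12} = 3 + 2 \left(- \frac{1}{12}\right) = 3 - \frac{1}{6} = \frac{17}{6} \approx 2.8333$)
$H{\left(v \right)} = 1$ ($H{\left(v \right)} = \frac{2 \frac{v}{v}}{1 + \frac{v}{v}} = 2 \cdot 1 \frac{1}{1 + 1} = 2 \cdot 1 \cdot \frac{1}{2} = 1$)
$D{\left(-50,27 \right)} - H{\left(m \right)} = 45 - 1 = 44$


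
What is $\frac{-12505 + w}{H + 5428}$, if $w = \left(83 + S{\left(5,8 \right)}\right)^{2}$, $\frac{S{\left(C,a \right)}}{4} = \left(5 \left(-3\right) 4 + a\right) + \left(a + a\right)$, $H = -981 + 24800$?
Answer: $- \frac{2928}{9749} \approx -0.30034$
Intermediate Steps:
$H = 23819$
$S{\left(C,a \right)} = -240 + 12 a$ ($S{\left(C,a \right)} = 4 \left(\left(5 \left(-3\right) 4 + a\right) + \left(a + a\right)\right) = 4 \left(\left(\left(-15\right) 4 + a\right) + 2 a\right) = 4 \left(\left(-60 + a\right) + 2 a\right) = 4 \left(-60 + 3 a\right) = -240 + 12 a$)
$w = 3721$ ($w = \left(83 + \left(-240 + 12 \cdot 8\right)\right)^{2} = \left(83 + \left(-240 + 96\right)\right)^{2} = \left(83 - 144\right)^{2} = \left(-61\right)^{2} = 3721$)
$\frac{-12505 + w}{H + 5428} = \frac{-12505 + 3721}{23819 + 5428} = - \frac{8784}{29247} = \left(-8784\right) \frac{1}{29247} = - \frac{2928}{9749}$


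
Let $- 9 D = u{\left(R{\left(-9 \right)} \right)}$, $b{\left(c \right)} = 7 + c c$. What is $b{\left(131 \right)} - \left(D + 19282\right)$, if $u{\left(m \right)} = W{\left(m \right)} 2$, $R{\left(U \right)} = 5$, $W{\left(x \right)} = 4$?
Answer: $- \frac{19018}{9} \approx -2113.1$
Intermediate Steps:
$b{\left(c \right)} = 7 + c^{2}$
$u{\left(m \right)} = 8$ ($u{\left(m \right)} = 4 \cdot 2 = 8$)
$D = - \frac{8}{9}$ ($D = \left(- \frac{1}{9}\right) 8 = - \frac{8}{9} \approx -0.88889$)
$b{\left(131 \right)} - \left(D + 19282\right) = \left(7 + 131^{2}\right) - \left(- \frac{8}{9} + 19282\right) = \left(7 + 17161\right) - \frac{173530}{9} = 17168 - \frac{173530}{9} = - \frac{19018}{9}$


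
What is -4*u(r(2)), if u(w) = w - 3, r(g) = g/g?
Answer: 8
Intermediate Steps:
r(g) = 1
u(w) = -3 + w
-4*u(r(2)) = -4*(-3 + 1) = -4*(-2) = 8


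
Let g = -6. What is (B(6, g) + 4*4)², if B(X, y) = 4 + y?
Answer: 196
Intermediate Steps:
(B(6, g) + 4*4)² = ((4 - 6) + 4*4)² = (-2 + 16)² = 14² = 196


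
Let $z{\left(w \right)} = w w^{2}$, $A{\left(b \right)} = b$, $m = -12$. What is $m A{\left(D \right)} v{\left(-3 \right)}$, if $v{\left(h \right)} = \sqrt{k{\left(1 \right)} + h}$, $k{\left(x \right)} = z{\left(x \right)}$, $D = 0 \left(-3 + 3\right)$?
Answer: $0$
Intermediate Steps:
$D = 0$ ($D = 0 \cdot 0 = 0$)
$z{\left(w \right)} = w^{3}$
$k{\left(x \right)} = x^{3}$
$v{\left(h \right)} = \sqrt{1 + h}$ ($v{\left(h \right)} = \sqrt{1^{3} + h} = \sqrt{1 + h}$)
$m A{\left(D \right)} v{\left(-3 \right)} = \left(-12\right) 0 \sqrt{1 - 3} = 0 \sqrt{-2} = 0 i \sqrt{2} = 0$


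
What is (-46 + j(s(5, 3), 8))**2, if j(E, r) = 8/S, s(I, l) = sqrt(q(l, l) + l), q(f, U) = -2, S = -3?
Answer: 21316/9 ≈ 2368.4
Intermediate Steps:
s(I, l) = sqrt(-2 + l)
j(E, r) = -8/3 (j(E, r) = 8/(-3) = 8*(-1/3) = -8/3)
(-46 + j(s(5, 3), 8))**2 = (-46 - 8/3)**2 = (-146/3)**2 = 21316/9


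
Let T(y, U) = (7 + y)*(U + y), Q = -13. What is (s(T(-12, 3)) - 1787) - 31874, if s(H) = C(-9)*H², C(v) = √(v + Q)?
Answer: -33661 + 2025*I*√22 ≈ -33661.0 + 9498.1*I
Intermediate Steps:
C(v) = √(-13 + v) (C(v) = √(v - 13) = √(-13 + v))
s(H) = I*√22*H² (s(H) = √(-13 - 9)*H² = √(-22)*H² = (I*√22)*H² = I*√22*H²)
(s(T(-12, 3)) - 1787) - 31874 = (I*√22*((-12)² + 7*3 + 7*(-12) + 3*(-12))² - 1787) - 31874 = (I*√22*(144 + 21 - 84 - 36)² - 1787) - 31874 = (I*√22*45² - 1787) - 31874 = (I*√22*2025 - 1787) - 31874 = (2025*I*√22 - 1787) - 31874 = (-1787 + 2025*I*√22) - 31874 = -33661 + 2025*I*√22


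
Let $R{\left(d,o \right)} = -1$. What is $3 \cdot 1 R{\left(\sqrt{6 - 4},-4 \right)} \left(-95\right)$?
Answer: $285$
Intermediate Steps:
$3 \cdot 1 R{\left(\sqrt{6 - 4},-4 \right)} \left(-95\right) = 3 \cdot 1 \left(-1\right) \left(-95\right) = 3 \left(-1\right) \left(-95\right) = \left(-3\right) \left(-95\right) = 285$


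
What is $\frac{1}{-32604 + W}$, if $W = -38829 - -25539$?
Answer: $- \frac{1}{45894} \approx -2.1789 \cdot 10^{-5}$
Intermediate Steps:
$W = -13290$ ($W = -38829 + 25539 = -13290$)
$\frac{1}{-32604 + W} = \frac{1}{-32604 - 13290} = \frac{1}{-45894} = - \frac{1}{45894}$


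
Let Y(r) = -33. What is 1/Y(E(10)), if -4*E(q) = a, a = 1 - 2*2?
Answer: -1/33 ≈ -0.030303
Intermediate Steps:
a = -3 (a = 1 - 4 = -3)
E(q) = ¾ (E(q) = -¼*(-3) = ¾)
1/Y(E(10)) = 1/(-33) = -1/33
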